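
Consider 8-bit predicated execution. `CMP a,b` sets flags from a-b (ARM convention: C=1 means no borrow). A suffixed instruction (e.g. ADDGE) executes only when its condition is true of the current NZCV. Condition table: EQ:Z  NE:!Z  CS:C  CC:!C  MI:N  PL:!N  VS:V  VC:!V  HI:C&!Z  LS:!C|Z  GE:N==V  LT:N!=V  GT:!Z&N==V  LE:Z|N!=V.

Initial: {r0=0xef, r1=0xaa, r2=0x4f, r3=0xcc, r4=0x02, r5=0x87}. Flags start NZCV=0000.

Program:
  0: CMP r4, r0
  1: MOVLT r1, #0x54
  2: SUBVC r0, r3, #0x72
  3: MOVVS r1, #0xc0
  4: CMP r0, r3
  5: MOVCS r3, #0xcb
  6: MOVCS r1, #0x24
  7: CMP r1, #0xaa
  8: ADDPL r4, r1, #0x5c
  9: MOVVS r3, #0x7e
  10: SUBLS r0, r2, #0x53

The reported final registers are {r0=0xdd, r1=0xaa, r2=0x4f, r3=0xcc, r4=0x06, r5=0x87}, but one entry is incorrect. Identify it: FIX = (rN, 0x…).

0: ✓ CMP  NZCV=0000
1: · MOVLT
2: ✓ SUBVC  r0←0x5a
3: · MOVVS
4: ✓ CMP  NZCV=1001
5: · MOVCS
6: · MOVCS
7: ✓ CMP  NZCV=0110
8: ✓ ADDPL  r4←0x06
9: · MOVVS
10: ✓ SUBLS  r0←0xfc

FIX = (r0, 0xfc)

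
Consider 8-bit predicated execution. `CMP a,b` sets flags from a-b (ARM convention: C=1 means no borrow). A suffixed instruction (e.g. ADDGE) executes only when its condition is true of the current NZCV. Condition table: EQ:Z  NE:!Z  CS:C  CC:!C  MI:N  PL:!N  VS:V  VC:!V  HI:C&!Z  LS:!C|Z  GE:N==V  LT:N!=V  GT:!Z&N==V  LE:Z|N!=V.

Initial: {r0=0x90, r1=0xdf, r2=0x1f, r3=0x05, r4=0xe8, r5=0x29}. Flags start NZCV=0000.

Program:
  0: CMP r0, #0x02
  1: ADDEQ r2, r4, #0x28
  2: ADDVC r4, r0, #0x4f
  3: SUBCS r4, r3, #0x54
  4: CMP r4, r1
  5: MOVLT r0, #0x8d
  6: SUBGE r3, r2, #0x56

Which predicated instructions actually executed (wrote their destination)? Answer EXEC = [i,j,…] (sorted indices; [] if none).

0: ✓ CMP  NZCV=1010
1: · ADDEQ
2: ✓ ADDVC  r4←0xdf
3: ✓ SUBCS  r4←0xb1
4: ✓ CMP  NZCV=1000
5: ✓ MOVLT  r0←0x8d
6: · SUBGE

EXEC = [2,3,5]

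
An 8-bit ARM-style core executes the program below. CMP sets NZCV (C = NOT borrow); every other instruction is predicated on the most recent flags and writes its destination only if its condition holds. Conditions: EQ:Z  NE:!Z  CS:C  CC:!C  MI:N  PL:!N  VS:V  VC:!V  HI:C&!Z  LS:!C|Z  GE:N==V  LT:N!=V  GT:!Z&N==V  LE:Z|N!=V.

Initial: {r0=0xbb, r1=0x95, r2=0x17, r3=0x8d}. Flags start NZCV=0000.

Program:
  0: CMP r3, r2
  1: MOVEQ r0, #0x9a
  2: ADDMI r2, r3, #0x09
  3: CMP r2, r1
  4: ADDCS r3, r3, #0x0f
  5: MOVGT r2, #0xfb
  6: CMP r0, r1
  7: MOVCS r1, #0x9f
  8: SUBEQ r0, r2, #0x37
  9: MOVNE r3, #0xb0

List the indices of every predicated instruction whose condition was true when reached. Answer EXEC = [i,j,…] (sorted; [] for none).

0: ✓ CMP  NZCV=0011
1: · MOVEQ
2: · ADDMI
3: ✓ CMP  NZCV=1001
4: · ADDCS
5: ✓ MOVGT  r2←0xfb
6: ✓ CMP  NZCV=0010
7: ✓ MOVCS  r1←0x9f
8: · SUBEQ
9: ✓ MOVNE  r3←0xb0

EXEC = [5,7,9]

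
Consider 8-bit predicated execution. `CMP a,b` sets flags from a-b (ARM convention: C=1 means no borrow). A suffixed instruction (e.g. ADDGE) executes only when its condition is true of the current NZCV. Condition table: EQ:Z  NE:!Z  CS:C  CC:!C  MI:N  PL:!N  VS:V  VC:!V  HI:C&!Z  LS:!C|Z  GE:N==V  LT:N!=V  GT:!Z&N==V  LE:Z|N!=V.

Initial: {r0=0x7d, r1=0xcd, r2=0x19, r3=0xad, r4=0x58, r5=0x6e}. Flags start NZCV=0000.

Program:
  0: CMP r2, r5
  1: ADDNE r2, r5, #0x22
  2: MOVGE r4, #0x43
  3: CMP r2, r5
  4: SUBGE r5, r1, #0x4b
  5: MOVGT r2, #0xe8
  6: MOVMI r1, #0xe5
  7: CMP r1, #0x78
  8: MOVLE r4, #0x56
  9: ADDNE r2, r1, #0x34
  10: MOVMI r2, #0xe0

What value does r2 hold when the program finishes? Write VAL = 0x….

VAL = 0x01

[0] flags=1000 → (cmp)
[1] flags=1000 NE?T → r2=0x90
[2] flags=1000 GE?F → skip
[3] flags=0011 → (cmp)
[4] flags=0011 GE?F → skip
[5] flags=0011 GT?F → skip
[6] flags=0011 MI?F → skip
[7] flags=0011 → (cmp)
[8] flags=0011 LE?T → r4=0x56
[9] flags=0011 NE?T → r2=0x01
[10] flags=0011 MI?F → skip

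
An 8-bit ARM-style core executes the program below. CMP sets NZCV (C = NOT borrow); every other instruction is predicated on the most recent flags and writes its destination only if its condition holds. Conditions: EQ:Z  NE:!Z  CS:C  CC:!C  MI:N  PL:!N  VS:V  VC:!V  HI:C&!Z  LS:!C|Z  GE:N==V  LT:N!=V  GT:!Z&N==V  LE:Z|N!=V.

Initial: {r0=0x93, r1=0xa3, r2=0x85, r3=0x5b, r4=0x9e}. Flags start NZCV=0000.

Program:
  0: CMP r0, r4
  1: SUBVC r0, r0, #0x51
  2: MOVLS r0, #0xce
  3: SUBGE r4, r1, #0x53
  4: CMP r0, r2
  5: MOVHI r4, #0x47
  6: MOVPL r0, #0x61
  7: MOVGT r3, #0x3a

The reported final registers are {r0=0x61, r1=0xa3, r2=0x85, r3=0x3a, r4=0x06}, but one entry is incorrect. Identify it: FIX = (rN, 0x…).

FIX = (r4, 0x47)

0: ✓ CMP  NZCV=1000
1: ✓ SUBVC  r0←0x42
2: ✓ MOVLS  r0←0xce
3: · SUBGE
4: ✓ CMP  NZCV=0010
5: ✓ MOVHI  r4←0x47
6: ✓ MOVPL  r0←0x61
7: ✓ MOVGT  r3←0x3a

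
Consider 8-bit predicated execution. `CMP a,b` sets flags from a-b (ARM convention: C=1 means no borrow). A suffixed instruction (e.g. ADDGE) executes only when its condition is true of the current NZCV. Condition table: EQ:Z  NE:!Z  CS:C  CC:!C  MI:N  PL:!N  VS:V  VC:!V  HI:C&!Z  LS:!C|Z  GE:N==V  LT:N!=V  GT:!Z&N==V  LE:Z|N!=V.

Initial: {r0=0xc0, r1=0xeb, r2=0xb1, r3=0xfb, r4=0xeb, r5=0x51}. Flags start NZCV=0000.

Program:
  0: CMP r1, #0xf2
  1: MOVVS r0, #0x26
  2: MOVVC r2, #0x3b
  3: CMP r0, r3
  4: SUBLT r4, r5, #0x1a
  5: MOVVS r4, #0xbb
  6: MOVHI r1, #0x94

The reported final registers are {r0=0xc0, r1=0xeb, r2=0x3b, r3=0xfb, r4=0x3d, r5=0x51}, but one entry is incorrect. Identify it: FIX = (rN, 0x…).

FIX = (r4, 0x37)

0: ✓ CMP  NZCV=1000
1: · MOVVS
2: ✓ MOVVC  r2←0x3b
3: ✓ CMP  NZCV=1000
4: ✓ SUBLT  r4←0x37
5: · MOVVS
6: · MOVHI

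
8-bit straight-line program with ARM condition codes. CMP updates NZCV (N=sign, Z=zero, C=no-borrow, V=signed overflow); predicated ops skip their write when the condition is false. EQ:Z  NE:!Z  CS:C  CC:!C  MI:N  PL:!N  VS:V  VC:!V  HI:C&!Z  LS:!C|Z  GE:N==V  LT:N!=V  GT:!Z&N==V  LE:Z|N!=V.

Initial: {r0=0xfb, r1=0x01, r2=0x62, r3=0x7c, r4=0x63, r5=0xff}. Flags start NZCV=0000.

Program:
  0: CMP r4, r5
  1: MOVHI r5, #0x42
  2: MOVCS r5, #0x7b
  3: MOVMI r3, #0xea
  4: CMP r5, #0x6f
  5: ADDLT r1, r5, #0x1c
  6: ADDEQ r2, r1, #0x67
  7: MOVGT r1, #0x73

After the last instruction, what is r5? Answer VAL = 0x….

VAL = 0xff

[0] flags=0000 → (cmp)
[1] flags=0000 HI?F → skip
[2] flags=0000 CS?F → skip
[3] flags=0000 MI?F → skip
[4] flags=1010 → (cmp)
[5] flags=1010 LT?T → r1=0x1b
[6] flags=1010 EQ?F → skip
[7] flags=1010 GT?F → skip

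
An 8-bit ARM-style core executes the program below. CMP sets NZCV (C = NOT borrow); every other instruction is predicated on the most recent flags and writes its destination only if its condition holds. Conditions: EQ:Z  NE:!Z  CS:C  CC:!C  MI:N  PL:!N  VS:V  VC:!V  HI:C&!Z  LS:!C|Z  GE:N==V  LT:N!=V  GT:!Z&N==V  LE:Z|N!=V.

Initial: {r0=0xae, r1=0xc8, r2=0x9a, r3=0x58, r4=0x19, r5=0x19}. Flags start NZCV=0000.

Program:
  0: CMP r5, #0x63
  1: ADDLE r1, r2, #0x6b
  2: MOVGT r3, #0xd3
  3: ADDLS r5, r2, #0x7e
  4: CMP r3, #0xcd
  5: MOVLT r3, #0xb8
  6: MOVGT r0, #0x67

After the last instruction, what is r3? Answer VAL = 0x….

0: ✓ CMP  NZCV=1000
1: ✓ ADDLE  r1←0x05
2: · MOVGT
3: ✓ ADDLS  r5←0x18
4: ✓ CMP  NZCV=1001
5: · MOVLT
6: ✓ MOVGT  r0←0x67

VAL = 0x58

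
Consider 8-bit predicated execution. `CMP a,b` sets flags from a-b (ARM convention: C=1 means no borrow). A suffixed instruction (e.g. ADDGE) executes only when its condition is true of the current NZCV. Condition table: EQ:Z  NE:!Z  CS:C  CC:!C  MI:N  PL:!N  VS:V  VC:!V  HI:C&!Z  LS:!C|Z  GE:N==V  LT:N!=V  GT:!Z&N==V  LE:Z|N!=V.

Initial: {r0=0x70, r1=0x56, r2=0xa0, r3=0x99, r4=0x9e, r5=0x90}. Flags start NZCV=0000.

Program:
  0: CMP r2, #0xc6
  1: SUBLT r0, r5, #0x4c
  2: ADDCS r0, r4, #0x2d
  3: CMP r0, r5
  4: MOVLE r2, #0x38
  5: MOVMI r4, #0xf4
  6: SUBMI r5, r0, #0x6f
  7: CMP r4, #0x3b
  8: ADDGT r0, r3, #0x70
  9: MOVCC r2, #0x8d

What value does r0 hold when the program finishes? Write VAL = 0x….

VAL = 0x44

0: ✓ CMP  NZCV=1000
1: ✓ SUBLT  r0←0x44
2: · ADDCS
3: ✓ CMP  NZCV=1001
4: · MOVLE
5: ✓ MOVMI  r4←0xf4
6: ✓ SUBMI  r5←0xd5
7: ✓ CMP  NZCV=1010
8: · ADDGT
9: · MOVCC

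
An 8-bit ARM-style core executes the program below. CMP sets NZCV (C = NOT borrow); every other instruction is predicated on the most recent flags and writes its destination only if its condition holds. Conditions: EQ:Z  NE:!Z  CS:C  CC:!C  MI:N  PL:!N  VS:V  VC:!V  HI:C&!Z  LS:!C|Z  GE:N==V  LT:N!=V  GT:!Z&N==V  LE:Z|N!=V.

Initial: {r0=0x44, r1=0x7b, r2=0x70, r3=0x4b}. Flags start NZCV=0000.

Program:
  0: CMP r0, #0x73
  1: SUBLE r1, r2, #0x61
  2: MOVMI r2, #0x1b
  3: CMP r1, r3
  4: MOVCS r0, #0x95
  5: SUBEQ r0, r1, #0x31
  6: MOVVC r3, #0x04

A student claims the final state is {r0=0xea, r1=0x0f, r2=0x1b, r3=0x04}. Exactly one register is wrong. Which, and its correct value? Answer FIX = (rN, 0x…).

[0] flags=1000 → (cmp)
[1] flags=1000 LE?T → r1=0x0f
[2] flags=1000 MI?T → r2=0x1b
[3] flags=1000 → (cmp)
[4] flags=1000 CS?F → skip
[5] flags=1000 EQ?F → skip
[6] flags=1000 VC?T → r3=0x04

FIX = (r0, 0x44)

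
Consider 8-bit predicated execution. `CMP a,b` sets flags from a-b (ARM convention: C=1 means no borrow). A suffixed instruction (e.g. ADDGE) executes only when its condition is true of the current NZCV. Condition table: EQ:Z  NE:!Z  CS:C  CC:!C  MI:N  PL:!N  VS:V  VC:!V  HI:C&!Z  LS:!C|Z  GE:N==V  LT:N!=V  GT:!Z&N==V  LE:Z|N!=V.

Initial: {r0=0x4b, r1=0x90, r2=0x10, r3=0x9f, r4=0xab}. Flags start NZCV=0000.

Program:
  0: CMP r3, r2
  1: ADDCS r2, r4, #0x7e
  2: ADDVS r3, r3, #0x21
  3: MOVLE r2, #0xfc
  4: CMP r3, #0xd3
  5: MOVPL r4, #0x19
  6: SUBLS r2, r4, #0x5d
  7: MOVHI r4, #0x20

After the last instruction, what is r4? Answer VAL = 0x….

0: ✓ CMP  NZCV=1010
1: ✓ ADDCS  r2←0x29
2: · ADDVS
3: ✓ MOVLE  r2←0xfc
4: ✓ CMP  NZCV=1000
5: · MOVPL
6: ✓ SUBLS  r2←0x4e
7: · MOVHI

VAL = 0xab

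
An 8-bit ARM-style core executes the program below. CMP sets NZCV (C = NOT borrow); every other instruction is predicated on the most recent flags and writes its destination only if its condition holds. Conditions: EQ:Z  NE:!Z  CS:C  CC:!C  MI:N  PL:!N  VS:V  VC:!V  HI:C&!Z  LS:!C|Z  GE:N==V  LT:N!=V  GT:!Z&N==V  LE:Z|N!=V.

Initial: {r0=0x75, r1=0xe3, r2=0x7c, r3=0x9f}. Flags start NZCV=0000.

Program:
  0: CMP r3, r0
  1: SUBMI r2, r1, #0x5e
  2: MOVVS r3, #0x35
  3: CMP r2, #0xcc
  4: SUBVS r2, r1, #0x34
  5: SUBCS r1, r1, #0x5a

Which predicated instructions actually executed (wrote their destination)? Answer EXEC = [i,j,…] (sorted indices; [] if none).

0: ✓ CMP  NZCV=0011
1: · SUBMI
2: ✓ MOVVS  r3←0x35
3: ✓ CMP  NZCV=1001
4: ✓ SUBVS  r2←0xaf
5: · SUBCS

EXEC = [2,4]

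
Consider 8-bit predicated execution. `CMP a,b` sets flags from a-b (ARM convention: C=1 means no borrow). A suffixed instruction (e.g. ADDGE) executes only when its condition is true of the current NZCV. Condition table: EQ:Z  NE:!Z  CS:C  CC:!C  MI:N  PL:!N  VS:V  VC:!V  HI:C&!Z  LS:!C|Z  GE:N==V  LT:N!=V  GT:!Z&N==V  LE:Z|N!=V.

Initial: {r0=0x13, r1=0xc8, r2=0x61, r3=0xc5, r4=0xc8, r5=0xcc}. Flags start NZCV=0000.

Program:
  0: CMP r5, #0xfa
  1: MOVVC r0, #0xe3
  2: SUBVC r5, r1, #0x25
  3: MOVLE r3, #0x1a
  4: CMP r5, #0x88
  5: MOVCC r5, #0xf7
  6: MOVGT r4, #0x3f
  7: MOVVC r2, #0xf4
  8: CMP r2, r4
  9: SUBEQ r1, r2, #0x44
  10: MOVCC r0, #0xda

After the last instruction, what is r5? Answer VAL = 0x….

VAL = 0xa3

[0] flags=1000 → (cmp)
[1] flags=1000 VC?T → r0=0xe3
[2] flags=1000 VC?T → r5=0xa3
[3] flags=1000 LE?T → r3=0x1a
[4] flags=0010 → (cmp)
[5] flags=0010 CC?F → skip
[6] flags=0010 GT?T → r4=0x3f
[7] flags=0010 VC?T → r2=0xf4
[8] flags=1010 → (cmp)
[9] flags=1010 EQ?F → skip
[10] flags=1010 CC?F → skip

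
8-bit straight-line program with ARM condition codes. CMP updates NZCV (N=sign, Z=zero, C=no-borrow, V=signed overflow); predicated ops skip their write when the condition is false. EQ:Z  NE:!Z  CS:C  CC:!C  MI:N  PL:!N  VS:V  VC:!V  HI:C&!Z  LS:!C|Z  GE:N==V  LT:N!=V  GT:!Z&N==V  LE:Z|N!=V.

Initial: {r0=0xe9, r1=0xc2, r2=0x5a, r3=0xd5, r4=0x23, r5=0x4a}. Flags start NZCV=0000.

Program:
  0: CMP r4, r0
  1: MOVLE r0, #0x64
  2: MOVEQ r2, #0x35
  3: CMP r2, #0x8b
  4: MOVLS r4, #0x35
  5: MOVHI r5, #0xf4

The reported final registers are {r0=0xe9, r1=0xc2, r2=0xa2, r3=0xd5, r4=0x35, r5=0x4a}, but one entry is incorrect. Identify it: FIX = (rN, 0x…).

FIX = (r2, 0x5a)

0: ✓ CMP  NZCV=0000
1: · MOVLE
2: · MOVEQ
3: ✓ CMP  NZCV=1001
4: ✓ MOVLS  r4←0x35
5: · MOVHI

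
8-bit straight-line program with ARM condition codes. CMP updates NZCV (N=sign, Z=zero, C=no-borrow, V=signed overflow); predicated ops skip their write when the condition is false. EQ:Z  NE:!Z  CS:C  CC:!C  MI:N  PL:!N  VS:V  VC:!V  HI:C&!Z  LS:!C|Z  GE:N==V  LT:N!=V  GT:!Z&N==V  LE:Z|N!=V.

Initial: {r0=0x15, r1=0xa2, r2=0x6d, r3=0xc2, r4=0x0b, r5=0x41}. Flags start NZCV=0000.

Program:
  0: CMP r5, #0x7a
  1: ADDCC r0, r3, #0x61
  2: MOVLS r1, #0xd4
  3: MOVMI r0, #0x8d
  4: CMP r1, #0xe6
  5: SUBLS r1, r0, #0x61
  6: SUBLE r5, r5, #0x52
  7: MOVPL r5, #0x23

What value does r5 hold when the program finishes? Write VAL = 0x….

VAL = 0xef

[0] flags=1000 → (cmp)
[1] flags=1000 CC?T → r0=0x23
[2] flags=1000 LS?T → r1=0xd4
[3] flags=1000 MI?T → r0=0x8d
[4] flags=1000 → (cmp)
[5] flags=1000 LS?T → r1=0x2c
[6] flags=1000 LE?T → r5=0xef
[7] flags=1000 PL?F → skip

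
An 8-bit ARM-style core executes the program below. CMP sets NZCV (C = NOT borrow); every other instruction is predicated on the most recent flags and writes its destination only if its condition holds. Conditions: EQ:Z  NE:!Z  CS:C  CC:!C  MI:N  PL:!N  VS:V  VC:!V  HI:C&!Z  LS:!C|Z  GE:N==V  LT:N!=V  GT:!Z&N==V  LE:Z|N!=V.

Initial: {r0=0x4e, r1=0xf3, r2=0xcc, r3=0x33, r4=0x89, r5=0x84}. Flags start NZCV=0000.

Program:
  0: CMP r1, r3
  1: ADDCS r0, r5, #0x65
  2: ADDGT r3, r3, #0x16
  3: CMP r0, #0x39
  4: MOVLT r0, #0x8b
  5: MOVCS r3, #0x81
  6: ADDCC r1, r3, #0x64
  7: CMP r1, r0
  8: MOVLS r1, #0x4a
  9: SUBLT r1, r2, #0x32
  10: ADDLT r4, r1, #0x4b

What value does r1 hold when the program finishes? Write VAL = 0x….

[0] flags=1010 → (cmp)
[1] flags=1010 CS?T → r0=0xe9
[2] flags=1010 GT?F → skip
[3] flags=1010 → (cmp)
[4] flags=1010 LT?T → r0=0x8b
[5] flags=1010 CS?T → r3=0x81
[6] flags=1010 CC?F → skip
[7] flags=0010 → (cmp)
[8] flags=0010 LS?F → skip
[9] flags=0010 LT?F → skip
[10] flags=0010 LT?F → skip

VAL = 0xf3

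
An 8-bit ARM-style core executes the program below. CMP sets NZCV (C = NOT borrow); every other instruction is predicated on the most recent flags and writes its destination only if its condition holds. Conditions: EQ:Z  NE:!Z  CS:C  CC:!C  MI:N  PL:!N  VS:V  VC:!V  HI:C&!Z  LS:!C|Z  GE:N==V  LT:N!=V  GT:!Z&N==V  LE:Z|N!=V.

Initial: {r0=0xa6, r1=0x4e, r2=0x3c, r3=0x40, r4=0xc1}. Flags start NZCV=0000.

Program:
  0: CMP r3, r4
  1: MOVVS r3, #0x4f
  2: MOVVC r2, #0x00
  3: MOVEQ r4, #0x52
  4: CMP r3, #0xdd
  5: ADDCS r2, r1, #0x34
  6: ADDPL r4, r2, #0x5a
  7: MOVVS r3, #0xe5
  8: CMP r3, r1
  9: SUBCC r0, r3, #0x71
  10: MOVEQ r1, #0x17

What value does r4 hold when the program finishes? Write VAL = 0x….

0: ✓ CMP  NZCV=0000
1: · MOVVS
2: ✓ MOVVC  r2←0x00
3: · MOVEQ
4: ✓ CMP  NZCV=0000
5: · ADDCS
6: ✓ ADDPL  r4←0x5a
7: · MOVVS
8: ✓ CMP  NZCV=1000
9: ✓ SUBCC  r0←0xcf
10: · MOVEQ

VAL = 0x5a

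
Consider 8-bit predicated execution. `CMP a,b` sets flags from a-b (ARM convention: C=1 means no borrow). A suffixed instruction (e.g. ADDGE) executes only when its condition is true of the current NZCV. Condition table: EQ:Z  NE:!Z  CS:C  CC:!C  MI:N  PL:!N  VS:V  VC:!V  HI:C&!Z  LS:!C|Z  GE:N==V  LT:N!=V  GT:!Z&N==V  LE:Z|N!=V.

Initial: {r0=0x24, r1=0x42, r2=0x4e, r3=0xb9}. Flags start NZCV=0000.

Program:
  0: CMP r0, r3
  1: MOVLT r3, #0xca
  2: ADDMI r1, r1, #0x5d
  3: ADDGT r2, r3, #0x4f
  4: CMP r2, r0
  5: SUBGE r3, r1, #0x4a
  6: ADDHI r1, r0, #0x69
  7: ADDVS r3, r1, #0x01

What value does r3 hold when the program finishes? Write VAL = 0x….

VAL = 0xb9

[0] flags=0000 → (cmp)
[1] flags=0000 LT?F → skip
[2] flags=0000 MI?F → skip
[3] flags=0000 GT?T → r2=0x08
[4] flags=1000 → (cmp)
[5] flags=1000 GE?F → skip
[6] flags=1000 HI?F → skip
[7] flags=1000 VS?F → skip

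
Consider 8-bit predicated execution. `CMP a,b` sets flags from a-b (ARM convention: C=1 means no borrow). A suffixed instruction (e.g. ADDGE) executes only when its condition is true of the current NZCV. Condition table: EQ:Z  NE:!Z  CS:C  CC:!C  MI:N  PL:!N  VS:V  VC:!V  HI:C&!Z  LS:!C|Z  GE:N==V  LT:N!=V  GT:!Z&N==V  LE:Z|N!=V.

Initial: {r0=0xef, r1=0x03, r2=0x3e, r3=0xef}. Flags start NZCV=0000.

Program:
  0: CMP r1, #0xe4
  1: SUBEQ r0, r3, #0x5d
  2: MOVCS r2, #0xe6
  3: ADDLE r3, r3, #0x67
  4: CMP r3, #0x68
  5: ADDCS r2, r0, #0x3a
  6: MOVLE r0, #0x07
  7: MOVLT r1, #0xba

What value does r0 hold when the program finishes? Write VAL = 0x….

0: ✓ CMP  NZCV=0000
1: · SUBEQ
2: · MOVCS
3: · ADDLE
4: ✓ CMP  NZCV=1010
5: ✓ ADDCS  r2←0x29
6: ✓ MOVLE  r0←0x07
7: ✓ MOVLT  r1←0xba

VAL = 0x07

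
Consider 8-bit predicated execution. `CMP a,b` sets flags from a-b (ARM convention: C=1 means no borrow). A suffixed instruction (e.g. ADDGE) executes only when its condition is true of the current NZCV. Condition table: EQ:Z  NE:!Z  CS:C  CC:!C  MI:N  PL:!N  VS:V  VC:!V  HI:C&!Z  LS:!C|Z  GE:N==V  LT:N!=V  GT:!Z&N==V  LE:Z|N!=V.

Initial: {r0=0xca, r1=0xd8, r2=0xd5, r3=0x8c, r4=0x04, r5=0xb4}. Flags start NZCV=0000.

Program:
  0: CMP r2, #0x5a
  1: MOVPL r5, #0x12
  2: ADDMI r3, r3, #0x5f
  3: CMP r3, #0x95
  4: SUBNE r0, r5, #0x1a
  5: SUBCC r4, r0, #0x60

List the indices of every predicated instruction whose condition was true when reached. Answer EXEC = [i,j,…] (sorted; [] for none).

EXEC = [1,4,5]

0: ✓ CMP  NZCV=0011
1: ✓ MOVPL  r5←0x12
2: · ADDMI
3: ✓ CMP  NZCV=1000
4: ✓ SUBNE  r0←0xf8
5: ✓ SUBCC  r4←0x98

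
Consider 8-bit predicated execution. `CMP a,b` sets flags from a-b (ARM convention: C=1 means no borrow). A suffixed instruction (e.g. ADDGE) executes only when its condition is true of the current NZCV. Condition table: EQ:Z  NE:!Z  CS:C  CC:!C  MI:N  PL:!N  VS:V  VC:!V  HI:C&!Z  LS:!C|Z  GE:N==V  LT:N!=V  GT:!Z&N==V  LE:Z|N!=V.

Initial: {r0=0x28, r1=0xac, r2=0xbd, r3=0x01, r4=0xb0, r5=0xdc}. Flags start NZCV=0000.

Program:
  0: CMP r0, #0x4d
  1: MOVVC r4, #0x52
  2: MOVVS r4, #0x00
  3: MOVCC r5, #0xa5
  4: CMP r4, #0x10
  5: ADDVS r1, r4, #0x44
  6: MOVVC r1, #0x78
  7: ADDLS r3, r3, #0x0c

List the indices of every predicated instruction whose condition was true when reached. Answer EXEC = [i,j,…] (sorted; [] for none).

EXEC = [1,3,6]

0: ✓ CMP  NZCV=1000
1: ✓ MOVVC  r4←0x52
2: · MOVVS
3: ✓ MOVCC  r5←0xa5
4: ✓ CMP  NZCV=0010
5: · ADDVS
6: ✓ MOVVC  r1←0x78
7: · ADDLS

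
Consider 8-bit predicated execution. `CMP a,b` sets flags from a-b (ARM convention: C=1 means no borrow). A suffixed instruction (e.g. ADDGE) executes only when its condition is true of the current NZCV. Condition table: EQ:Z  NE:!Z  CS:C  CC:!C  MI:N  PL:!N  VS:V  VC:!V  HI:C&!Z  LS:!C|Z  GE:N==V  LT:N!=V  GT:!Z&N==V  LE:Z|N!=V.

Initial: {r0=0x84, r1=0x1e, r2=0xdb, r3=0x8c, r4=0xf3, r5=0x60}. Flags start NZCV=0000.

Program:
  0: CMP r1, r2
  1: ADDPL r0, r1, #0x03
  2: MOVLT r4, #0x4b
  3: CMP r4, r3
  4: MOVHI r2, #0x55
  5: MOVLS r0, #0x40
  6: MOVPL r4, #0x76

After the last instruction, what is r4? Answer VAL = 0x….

VAL = 0x76

0: ✓ CMP  NZCV=0000
1: ✓ ADDPL  r0←0x21
2: · MOVLT
3: ✓ CMP  NZCV=0010
4: ✓ MOVHI  r2←0x55
5: · MOVLS
6: ✓ MOVPL  r4←0x76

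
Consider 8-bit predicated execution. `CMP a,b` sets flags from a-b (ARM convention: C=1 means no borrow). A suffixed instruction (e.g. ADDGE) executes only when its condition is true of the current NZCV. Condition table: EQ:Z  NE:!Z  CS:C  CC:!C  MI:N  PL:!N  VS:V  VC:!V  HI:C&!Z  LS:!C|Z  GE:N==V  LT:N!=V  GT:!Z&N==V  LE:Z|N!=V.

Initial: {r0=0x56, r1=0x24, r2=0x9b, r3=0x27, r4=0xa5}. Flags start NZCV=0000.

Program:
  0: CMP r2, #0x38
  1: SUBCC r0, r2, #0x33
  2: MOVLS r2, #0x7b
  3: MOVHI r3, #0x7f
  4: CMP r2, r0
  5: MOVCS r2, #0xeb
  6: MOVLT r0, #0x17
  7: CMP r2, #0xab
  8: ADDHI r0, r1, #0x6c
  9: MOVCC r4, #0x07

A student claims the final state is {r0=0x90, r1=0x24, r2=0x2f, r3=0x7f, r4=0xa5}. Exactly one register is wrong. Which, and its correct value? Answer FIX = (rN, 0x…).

FIX = (r2, 0xeb)

0: ✓ CMP  NZCV=0011
1: · SUBCC
2: · MOVLS
3: ✓ MOVHI  r3←0x7f
4: ✓ CMP  NZCV=0011
5: ✓ MOVCS  r2←0xeb
6: ✓ MOVLT  r0←0x17
7: ✓ CMP  NZCV=0010
8: ✓ ADDHI  r0←0x90
9: · MOVCC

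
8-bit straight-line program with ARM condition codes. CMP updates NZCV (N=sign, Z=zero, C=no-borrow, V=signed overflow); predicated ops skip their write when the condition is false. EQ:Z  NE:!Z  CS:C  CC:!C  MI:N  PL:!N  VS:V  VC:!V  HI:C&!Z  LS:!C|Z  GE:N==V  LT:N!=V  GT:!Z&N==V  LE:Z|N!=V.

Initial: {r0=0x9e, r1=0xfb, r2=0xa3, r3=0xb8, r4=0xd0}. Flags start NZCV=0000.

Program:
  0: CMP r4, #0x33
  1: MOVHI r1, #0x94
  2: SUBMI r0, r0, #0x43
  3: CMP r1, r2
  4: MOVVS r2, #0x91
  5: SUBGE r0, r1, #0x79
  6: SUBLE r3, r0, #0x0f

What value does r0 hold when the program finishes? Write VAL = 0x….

[0] flags=1010 → (cmp)
[1] flags=1010 HI?T → r1=0x94
[2] flags=1010 MI?T → r0=0x5b
[3] flags=1000 → (cmp)
[4] flags=1000 VS?F → skip
[5] flags=1000 GE?F → skip
[6] flags=1000 LE?T → r3=0x4c

VAL = 0x5b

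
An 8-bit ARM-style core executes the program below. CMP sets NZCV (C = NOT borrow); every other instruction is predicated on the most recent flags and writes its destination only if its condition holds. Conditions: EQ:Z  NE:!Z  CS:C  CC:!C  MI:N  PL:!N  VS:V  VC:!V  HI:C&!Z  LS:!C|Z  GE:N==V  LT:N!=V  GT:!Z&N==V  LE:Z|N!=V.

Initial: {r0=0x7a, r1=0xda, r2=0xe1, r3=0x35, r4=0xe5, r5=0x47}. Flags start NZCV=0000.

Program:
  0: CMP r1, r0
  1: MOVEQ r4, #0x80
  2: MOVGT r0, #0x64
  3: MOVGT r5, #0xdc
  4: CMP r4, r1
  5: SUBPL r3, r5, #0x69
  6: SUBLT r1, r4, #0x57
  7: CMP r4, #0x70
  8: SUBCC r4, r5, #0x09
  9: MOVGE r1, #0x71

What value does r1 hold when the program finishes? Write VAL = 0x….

[0] flags=0011 → (cmp)
[1] flags=0011 EQ?F → skip
[2] flags=0011 GT?F → skip
[3] flags=0011 GT?F → skip
[4] flags=0010 → (cmp)
[5] flags=0010 PL?T → r3=0xde
[6] flags=0010 LT?F → skip
[7] flags=0011 → (cmp)
[8] flags=0011 CC?F → skip
[9] flags=0011 GE?F → skip

VAL = 0xda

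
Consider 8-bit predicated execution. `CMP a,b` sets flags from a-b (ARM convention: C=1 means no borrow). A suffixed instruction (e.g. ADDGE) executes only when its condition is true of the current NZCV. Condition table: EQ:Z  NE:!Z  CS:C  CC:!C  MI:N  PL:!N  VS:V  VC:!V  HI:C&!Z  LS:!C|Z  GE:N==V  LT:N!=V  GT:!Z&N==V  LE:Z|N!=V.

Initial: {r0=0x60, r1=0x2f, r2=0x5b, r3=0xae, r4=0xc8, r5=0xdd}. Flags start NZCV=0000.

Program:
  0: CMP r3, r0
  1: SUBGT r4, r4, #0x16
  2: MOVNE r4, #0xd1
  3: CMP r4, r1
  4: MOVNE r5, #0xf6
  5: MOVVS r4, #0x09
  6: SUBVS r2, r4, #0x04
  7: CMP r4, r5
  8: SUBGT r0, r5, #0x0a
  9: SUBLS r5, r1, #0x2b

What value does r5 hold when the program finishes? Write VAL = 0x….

0: ✓ CMP  NZCV=0011
1: · SUBGT
2: ✓ MOVNE  r4←0xd1
3: ✓ CMP  NZCV=1010
4: ✓ MOVNE  r5←0xf6
5: · MOVVS
6: · SUBVS
7: ✓ CMP  NZCV=1000
8: · SUBGT
9: ✓ SUBLS  r5←0x04

VAL = 0x04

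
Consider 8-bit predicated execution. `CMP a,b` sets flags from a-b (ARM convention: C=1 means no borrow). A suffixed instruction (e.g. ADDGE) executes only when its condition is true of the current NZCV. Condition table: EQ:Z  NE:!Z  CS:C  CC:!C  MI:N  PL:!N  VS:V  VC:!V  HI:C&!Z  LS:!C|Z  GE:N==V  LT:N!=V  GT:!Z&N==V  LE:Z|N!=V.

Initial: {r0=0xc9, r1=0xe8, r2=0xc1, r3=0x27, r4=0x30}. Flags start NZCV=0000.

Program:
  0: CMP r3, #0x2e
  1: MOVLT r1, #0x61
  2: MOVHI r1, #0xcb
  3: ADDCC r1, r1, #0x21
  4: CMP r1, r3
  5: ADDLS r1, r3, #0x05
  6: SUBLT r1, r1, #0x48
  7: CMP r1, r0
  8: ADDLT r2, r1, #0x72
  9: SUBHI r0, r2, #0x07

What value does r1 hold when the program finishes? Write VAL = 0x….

VAL = 0x3a

0: ✓ CMP  NZCV=1000
1: ✓ MOVLT  r1←0x61
2: · MOVHI
3: ✓ ADDCC  r1←0x82
4: ✓ CMP  NZCV=0011
5: · ADDLS
6: ✓ SUBLT  r1←0x3a
7: ✓ CMP  NZCV=0000
8: · ADDLT
9: · SUBHI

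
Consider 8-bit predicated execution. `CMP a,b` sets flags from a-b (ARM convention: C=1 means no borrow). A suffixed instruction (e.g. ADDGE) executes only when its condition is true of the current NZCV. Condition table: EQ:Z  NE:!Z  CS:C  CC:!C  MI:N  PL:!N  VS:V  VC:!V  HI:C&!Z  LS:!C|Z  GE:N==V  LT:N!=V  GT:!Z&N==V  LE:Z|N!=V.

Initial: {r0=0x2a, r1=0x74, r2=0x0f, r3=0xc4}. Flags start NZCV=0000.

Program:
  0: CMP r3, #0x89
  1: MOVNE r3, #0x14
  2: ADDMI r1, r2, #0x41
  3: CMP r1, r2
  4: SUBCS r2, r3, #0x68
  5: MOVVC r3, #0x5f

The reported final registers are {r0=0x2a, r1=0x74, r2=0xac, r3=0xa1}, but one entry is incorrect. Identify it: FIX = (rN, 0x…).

FIX = (r3, 0x5f)

0: ✓ CMP  NZCV=0010
1: ✓ MOVNE  r3←0x14
2: · ADDMI
3: ✓ CMP  NZCV=0010
4: ✓ SUBCS  r2←0xac
5: ✓ MOVVC  r3←0x5f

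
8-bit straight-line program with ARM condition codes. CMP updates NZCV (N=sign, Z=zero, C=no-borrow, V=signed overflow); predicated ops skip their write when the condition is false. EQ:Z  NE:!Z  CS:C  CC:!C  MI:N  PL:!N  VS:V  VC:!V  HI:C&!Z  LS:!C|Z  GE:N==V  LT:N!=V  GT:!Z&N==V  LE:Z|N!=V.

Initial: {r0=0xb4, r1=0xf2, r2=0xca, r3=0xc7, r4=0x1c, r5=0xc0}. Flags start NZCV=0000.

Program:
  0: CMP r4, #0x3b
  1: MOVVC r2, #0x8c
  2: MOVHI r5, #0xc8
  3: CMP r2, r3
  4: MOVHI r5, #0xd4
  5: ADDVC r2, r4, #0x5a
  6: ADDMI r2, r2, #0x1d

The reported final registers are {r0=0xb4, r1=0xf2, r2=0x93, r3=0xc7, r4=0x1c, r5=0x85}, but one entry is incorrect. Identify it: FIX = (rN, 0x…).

0: ✓ CMP  NZCV=1000
1: ✓ MOVVC  r2←0x8c
2: · MOVHI
3: ✓ CMP  NZCV=1000
4: · MOVHI
5: ✓ ADDVC  r2←0x76
6: ✓ ADDMI  r2←0x93

FIX = (r5, 0xc0)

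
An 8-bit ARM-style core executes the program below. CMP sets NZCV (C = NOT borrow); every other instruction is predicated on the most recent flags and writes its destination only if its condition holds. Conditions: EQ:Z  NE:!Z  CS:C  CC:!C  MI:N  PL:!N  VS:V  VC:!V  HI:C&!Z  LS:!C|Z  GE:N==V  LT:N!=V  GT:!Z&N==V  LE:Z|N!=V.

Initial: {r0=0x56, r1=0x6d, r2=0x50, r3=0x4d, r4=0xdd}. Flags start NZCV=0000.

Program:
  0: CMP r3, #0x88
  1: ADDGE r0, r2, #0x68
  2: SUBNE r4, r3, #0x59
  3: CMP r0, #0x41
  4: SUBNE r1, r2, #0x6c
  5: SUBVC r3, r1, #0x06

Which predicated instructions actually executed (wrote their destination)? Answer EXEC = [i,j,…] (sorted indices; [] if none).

[0] flags=1001 → (cmp)
[1] flags=1001 GE?T → r0=0xb8
[2] flags=1001 NE?T → r4=0xf4
[3] flags=0011 → (cmp)
[4] flags=0011 NE?T → r1=0xe4
[5] flags=0011 VC?F → skip

EXEC = [1,2,4]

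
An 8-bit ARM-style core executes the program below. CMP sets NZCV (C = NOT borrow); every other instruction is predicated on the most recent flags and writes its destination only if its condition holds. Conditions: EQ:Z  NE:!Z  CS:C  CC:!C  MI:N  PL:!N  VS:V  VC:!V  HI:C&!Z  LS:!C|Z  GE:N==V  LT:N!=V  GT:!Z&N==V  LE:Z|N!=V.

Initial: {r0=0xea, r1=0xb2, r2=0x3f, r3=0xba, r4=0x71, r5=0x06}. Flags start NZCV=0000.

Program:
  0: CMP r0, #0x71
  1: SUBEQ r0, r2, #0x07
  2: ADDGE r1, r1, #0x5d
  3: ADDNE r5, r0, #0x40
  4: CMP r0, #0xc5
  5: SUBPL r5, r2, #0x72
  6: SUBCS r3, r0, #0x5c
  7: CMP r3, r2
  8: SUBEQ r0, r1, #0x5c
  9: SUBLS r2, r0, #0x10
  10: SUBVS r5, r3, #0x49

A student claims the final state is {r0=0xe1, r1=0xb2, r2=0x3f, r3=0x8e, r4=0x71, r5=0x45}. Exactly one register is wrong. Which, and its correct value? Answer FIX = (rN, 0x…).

FIX = (r0, 0xea)

0: ✓ CMP  NZCV=0011
1: · SUBEQ
2: · ADDGE
3: ✓ ADDNE  r5←0x2a
4: ✓ CMP  NZCV=0010
5: ✓ SUBPL  r5←0xcd
6: ✓ SUBCS  r3←0x8e
7: ✓ CMP  NZCV=0011
8: · SUBEQ
9: · SUBLS
10: ✓ SUBVS  r5←0x45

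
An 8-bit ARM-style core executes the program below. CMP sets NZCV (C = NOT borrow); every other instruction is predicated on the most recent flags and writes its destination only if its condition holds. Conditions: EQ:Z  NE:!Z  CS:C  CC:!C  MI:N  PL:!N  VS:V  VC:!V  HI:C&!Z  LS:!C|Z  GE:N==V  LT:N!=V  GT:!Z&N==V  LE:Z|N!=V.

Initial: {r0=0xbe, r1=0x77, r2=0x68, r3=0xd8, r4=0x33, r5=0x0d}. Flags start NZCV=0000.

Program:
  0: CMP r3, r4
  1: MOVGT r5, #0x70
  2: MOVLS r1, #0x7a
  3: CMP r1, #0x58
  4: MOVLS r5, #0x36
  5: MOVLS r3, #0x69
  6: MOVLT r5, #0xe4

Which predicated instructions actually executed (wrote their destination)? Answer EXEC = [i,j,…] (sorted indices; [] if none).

EXEC = []

0: ✓ CMP  NZCV=1010
1: · MOVGT
2: · MOVLS
3: ✓ CMP  NZCV=0010
4: · MOVLS
5: · MOVLS
6: · MOVLT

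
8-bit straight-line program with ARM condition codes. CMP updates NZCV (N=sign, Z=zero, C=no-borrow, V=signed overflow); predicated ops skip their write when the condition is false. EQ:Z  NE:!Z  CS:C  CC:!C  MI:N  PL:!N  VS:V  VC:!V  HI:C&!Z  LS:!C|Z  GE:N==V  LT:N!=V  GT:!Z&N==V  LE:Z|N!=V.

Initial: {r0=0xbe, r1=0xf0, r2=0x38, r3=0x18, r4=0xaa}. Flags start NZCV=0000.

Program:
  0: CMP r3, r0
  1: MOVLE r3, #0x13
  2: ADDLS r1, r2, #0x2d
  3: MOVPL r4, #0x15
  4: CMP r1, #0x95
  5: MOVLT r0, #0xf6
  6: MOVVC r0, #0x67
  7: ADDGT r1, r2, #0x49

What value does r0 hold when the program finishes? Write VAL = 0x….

VAL = 0xbe

0: ✓ CMP  NZCV=0000
1: · MOVLE
2: ✓ ADDLS  r1←0x65
3: ✓ MOVPL  r4←0x15
4: ✓ CMP  NZCV=1001
5: · MOVLT
6: · MOVVC
7: ✓ ADDGT  r1←0x81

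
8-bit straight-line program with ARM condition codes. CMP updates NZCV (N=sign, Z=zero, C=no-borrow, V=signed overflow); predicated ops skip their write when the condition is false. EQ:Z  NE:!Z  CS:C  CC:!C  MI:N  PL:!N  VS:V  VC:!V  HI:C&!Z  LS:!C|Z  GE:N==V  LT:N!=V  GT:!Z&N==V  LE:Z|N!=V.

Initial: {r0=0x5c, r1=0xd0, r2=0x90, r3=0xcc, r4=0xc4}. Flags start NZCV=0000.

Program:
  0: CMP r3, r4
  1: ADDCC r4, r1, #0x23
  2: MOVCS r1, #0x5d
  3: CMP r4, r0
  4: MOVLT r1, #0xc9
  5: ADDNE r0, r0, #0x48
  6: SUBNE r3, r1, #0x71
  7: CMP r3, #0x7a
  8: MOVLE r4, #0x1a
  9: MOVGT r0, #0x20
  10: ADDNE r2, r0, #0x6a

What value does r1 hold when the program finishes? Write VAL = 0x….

[0] flags=0010 → (cmp)
[1] flags=0010 CC?F → skip
[2] flags=0010 CS?T → r1=0x5d
[3] flags=0011 → (cmp)
[4] flags=0011 LT?T → r1=0xc9
[5] flags=0011 NE?T → r0=0xa4
[6] flags=0011 NE?T → r3=0x58
[7] flags=1000 → (cmp)
[8] flags=1000 LE?T → r4=0x1a
[9] flags=1000 GT?F → skip
[10] flags=1000 NE?T → r2=0x0e

VAL = 0xc9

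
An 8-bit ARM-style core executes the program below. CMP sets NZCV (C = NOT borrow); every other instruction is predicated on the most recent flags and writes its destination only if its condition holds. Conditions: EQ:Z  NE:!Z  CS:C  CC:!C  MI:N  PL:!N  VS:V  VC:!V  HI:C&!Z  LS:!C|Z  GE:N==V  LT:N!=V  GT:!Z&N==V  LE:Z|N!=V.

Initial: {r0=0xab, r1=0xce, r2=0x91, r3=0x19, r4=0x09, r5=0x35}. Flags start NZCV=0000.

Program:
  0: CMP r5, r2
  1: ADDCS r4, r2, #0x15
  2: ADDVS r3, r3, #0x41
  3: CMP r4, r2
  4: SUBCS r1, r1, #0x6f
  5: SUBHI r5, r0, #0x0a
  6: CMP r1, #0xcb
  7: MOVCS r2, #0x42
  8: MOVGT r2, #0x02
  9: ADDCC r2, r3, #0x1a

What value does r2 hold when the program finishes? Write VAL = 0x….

VAL = 0x02

[0] flags=1001 → (cmp)
[1] flags=1001 CS?F → skip
[2] flags=1001 VS?T → r3=0x5a
[3] flags=0000 → (cmp)
[4] flags=0000 CS?F → skip
[5] flags=0000 HI?F → skip
[6] flags=0010 → (cmp)
[7] flags=0010 CS?T → r2=0x42
[8] flags=0010 GT?T → r2=0x02
[9] flags=0010 CC?F → skip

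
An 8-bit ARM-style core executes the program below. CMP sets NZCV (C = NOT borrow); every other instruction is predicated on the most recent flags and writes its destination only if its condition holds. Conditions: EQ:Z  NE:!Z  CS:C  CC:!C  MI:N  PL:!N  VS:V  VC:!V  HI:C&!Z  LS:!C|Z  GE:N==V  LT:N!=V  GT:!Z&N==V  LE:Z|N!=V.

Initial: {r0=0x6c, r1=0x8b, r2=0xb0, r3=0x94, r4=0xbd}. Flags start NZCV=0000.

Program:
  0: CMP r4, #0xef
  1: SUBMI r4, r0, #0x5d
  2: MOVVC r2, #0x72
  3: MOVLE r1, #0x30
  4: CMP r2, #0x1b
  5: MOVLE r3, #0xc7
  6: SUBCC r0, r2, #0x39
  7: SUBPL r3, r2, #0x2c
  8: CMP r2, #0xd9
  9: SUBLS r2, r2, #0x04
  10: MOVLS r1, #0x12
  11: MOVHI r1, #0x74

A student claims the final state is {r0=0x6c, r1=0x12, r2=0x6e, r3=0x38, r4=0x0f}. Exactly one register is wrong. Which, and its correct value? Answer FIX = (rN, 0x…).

FIX = (r3, 0x46)

[0] flags=1000 → (cmp)
[1] flags=1000 MI?T → r4=0x0f
[2] flags=1000 VC?T → r2=0x72
[3] flags=1000 LE?T → r1=0x30
[4] flags=0010 → (cmp)
[5] flags=0010 LE?F → skip
[6] flags=0010 CC?F → skip
[7] flags=0010 PL?T → r3=0x46
[8] flags=1001 → (cmp)
[9] flags=1001 LS?T → r2=0x6e
[10] flags=1001 LS?T → r1=0x12
[11] flags=1001 HI?F → skip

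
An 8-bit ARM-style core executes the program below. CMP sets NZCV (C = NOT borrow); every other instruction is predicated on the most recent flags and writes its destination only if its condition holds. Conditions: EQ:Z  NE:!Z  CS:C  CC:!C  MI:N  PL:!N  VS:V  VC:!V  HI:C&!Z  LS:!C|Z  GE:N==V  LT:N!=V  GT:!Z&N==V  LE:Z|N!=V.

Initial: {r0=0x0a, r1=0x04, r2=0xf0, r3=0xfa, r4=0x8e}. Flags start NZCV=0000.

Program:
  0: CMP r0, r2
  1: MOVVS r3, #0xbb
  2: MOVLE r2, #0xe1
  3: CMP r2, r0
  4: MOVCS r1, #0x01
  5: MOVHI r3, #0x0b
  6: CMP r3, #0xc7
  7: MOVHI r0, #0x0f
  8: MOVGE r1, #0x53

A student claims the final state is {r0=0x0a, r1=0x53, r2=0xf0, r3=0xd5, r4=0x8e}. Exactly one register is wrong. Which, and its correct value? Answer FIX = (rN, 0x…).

[0] flags=0000 → (cmp)
[1] flags=0000 VS?F → skip
[2] flags=0000 LE?F → skip
[3] flags=1010 → (cmp)
[4] flags=1010 CS?T → r1=0x01
[5] flags=1010 HI?T → r3=0x0b
[6] flags=0000 → (cmp)
[7] flags=0000 HI?F → skip
[8] flags=0000 GE?T → r1=0x53

FIX = (r3, 0x0b)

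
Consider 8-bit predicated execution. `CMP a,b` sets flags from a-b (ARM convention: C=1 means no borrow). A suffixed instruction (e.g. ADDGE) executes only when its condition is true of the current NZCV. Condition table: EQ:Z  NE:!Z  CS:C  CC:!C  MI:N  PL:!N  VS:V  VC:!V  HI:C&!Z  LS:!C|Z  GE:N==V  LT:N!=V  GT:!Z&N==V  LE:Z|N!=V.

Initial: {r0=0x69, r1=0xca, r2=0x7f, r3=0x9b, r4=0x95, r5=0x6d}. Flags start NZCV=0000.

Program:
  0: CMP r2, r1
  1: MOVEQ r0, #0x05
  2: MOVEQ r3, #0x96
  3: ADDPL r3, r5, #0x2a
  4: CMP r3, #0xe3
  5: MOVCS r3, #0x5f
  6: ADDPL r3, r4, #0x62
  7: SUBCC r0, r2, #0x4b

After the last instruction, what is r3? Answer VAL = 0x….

VAL = 0x9b

[0] flags=1001 → (cmp)
[1] flags=1001 EQ?F → skip
[2] flags=1001 EQ?F → skip
[3] flags=1001 PL?F → skip
[4] flags=1000 → (cmp)
[5] flags=1000 CS?F → skip
[6] flags=1000 PL?F → skip
[7] flags=1000 CC?T → r0=0x34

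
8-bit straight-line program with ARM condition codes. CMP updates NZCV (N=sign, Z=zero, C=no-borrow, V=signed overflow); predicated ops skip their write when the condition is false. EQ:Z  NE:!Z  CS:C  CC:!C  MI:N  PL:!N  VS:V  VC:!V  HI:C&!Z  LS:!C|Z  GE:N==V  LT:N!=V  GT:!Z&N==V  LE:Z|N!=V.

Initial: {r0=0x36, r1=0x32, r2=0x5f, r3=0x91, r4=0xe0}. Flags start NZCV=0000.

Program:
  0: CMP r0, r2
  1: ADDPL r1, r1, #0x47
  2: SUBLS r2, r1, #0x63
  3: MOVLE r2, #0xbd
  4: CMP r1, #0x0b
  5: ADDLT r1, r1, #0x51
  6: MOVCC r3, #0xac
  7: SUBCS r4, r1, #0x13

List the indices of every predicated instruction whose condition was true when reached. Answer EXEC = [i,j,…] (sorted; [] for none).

EXEC = [2,3,7]

[0] flags=1000 → (cmp)
[1] flags=1000 PL?F → skip
[2] flags=1000 LS?T → r2=0xcf
[3] flags=1000 LE?T → r2=0xbd
[4] flags=0010 → (cmp)
[5] flags=0010 LT?F → skip
[6] flags=0010 CC?F → skip
[7] flags=0010 CS?T → r4=0x1f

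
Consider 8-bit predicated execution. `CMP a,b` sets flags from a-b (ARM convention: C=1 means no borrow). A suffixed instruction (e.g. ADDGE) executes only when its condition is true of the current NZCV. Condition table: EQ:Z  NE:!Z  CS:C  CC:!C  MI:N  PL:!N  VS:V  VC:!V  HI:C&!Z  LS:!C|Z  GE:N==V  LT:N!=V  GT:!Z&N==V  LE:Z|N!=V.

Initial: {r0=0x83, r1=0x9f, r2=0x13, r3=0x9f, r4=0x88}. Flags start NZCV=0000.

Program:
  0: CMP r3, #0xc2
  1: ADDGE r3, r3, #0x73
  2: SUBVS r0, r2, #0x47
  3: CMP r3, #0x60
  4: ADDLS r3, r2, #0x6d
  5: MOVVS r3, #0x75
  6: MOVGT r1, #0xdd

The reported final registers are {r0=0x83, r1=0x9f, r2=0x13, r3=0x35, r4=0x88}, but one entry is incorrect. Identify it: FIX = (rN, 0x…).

FIX = (r3, 0x75)

0: ✓ CMP  NZCV=1000
1: · ADDGE
2: · SUBVS
3: ✓ CMP  NZCV=0011
4: · ADDLS
5: ✓ MOVVS  r3←0x75
6: · MOVGT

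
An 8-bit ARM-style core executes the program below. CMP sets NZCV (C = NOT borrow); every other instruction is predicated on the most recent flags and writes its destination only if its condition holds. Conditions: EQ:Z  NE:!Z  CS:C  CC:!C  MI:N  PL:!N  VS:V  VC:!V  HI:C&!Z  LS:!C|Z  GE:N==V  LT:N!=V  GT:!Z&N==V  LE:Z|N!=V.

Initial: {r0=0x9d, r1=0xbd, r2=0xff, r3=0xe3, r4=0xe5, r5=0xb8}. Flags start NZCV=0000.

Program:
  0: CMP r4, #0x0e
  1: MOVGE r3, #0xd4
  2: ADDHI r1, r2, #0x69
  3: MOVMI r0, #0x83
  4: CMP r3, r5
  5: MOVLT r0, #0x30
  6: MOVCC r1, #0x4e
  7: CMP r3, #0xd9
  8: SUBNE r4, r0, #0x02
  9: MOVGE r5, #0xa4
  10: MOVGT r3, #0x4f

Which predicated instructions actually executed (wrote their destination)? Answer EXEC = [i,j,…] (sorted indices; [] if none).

EXEC = [2,3,8,9,10]

0: ✓ CMP  NZCV=1010
1: · MOVGE
2: ✓ ADDHI  r1←0x68
3: ✓ MOVMI  r0←0x83
4: ✓ CMP  NZCV=0010
5: · MOVLT
6: · MOVCC
7: ✓ CMP  NZCV=0010
8: ✓ SUBNE  r4←0x81
9: ✓ MOVGE  r5←0xa4
10: ✓ MOVGT  r3←0x4f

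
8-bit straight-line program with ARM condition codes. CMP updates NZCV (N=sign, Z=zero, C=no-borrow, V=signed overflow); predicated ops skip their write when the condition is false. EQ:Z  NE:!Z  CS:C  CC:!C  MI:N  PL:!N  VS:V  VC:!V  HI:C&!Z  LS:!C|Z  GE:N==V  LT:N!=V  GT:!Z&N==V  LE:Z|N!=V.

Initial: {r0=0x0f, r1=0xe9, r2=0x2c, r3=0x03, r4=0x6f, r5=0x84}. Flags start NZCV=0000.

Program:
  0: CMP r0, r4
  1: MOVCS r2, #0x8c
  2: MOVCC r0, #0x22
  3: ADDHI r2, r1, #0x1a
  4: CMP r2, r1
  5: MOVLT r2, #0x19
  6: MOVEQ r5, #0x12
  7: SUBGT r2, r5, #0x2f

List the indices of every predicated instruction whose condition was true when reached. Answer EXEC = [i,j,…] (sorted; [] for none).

0: ✓ CMP  NZCV=1000
1: · MOVCS
2: ✓ MOVCC  r0←0x22
3: · ADDHI
4: ✓ CMP  NZCV=0000
5: · MOVLT
6: · MOVEQ
7: ✓ SUBGT  r2←0x55

EXEC = [2,7]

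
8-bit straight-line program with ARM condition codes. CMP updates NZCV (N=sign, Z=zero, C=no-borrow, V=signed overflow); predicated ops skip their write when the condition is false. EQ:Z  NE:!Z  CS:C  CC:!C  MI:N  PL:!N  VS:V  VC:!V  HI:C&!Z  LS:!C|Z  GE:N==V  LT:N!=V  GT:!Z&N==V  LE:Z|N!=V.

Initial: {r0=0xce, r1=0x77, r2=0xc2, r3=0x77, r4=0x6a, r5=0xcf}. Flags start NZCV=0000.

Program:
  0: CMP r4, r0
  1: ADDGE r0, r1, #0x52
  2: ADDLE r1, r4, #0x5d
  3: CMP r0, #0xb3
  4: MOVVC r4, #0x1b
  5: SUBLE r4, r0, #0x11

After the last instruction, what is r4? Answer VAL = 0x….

VAL = 0x1b

[0] flags=1001 → (cmp)
[1] flags=1001 GE?T → r0=0xc9
[2] flags=1001 LE?F → skip
[3] flags=0010 → (cmp)
[4] flags=0010 VC?T → r4=0x1b
[5] flags=0010 LE?F → skip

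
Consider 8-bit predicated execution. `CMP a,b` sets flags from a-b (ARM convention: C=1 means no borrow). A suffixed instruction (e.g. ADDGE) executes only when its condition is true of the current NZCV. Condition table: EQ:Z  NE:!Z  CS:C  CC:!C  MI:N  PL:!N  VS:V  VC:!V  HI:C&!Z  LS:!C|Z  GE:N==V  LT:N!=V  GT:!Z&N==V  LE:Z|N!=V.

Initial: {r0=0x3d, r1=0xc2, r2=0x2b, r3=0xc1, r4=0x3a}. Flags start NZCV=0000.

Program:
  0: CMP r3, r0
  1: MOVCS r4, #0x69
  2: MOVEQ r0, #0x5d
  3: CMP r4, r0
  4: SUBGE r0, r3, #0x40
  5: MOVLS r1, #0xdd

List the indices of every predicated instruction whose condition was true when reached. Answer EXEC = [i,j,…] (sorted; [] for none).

EXEC = [1,4]

[0] flags=1010 → (cmp)
[1] flags=1010 CS?T → r4=0x69
[2] flags=1010 EQ?F → skip
[3] flags=0010 → (cmp)
[4] flags=0010 GE?T → r0=0x81
[5] flags=0010 LS?F → skip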